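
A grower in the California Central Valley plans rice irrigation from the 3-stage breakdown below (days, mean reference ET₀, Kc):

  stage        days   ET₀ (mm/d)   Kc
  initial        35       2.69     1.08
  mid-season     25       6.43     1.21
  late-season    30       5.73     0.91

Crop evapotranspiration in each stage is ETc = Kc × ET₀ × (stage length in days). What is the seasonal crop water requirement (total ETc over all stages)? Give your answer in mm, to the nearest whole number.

453 mm

initial: 1.08 × 2.69 × 35 = 101.68 mm
mid-season: 1.21 × 6.43 × 25 = 194.51 mm
late-season: 0.91 × 5.73 × 30 = 156.43 mm
Seasonal total = 452.62 mm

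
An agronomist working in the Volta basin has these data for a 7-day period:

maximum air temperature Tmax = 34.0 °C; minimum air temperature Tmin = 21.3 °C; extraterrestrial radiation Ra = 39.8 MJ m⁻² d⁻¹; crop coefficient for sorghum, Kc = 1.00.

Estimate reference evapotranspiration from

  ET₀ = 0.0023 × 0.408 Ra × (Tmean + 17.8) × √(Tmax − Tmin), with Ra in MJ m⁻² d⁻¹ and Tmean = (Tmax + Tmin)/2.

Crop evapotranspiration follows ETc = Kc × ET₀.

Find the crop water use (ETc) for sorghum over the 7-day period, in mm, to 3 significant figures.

42.3 mm

Tmean = (34.0 + 21.3)/2 = 27.65 °C
0.408 Ra = 0.408 × 39.8 = 16.2384 mm/d equivalent
ET₀ = 0.0023 × 16.2384 × (27.65 + 17.8) × √12.7 = 0.0023 × 16.2384 × 45.45 × 3.5637 = 6.0493 mm/d
ETc = Kc × ET₀ = 1.00 × 6.0493 = 6.0493 mm/d
Over 7 days: 6.0493 × 7 = 42.345 mm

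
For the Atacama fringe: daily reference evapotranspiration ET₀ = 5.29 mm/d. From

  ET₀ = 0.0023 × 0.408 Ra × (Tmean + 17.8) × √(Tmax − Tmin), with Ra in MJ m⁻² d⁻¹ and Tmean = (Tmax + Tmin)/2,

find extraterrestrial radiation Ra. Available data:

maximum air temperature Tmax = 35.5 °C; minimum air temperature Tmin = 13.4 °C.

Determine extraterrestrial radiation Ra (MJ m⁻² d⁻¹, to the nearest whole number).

Tmean = (35.5+13.4)/2 = 24.45 °C; ΔT = 22.1
Ra = ET₀ / [0.0023 × 0.408 × (Tmean+17.8) × √ΔT]
   = 5.29 / (0.0023 × 0.408 × 42.25 × 4.7011) = 28.382 MJ m⁻² d⁻¹

28 MJ m⁻² d⁻¹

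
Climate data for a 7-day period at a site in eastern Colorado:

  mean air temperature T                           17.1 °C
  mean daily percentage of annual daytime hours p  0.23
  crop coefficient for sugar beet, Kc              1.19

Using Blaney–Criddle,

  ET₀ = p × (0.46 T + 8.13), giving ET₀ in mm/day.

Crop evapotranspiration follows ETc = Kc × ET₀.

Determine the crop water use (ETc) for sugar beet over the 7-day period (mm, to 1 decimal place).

ET₀ = 0.23 × (0.46 × 17.1 + 8.13) = 0.23 × 15.996 = 3.6791 mm/d
ETc = Kc × ET₀ = 1.19 × 3.6791 = 4.3781 mm/d
Over 7 days: 4.3781 × 7 = 30.647 mm

30.6 mm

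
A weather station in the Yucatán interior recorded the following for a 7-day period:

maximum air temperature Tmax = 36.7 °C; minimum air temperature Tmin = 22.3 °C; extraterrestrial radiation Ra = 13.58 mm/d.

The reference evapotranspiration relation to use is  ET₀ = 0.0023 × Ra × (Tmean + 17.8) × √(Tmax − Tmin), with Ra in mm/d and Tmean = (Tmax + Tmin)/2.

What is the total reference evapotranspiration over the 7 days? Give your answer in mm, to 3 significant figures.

39.2 mm

Tmean = (36.7 + 22.3)/2 = 29.50 °C
ET₀ = 0.0023 × 13.58 × (29.50 + 17.8) × √14.4 = 0.0023 × 13.58 × 47.30 × 3.7947 = 5.6062 mm/d
Over 7 days: 5.6062 × 7 = 39.243 mm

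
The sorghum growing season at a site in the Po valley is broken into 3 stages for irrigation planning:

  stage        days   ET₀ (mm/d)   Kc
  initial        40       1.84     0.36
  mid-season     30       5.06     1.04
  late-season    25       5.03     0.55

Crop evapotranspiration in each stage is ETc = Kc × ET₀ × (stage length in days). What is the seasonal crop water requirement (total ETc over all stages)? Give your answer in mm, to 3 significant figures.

initial: 0.36 × 1.84 × 40 = 26.50 mm
mid-season: 1.04 × 5.06 × 30 = 157.87 mm
late-season: 0.55 × 5.03 × 25 = 69.16 mm
Seasonal total = 253.53 mm

254 mm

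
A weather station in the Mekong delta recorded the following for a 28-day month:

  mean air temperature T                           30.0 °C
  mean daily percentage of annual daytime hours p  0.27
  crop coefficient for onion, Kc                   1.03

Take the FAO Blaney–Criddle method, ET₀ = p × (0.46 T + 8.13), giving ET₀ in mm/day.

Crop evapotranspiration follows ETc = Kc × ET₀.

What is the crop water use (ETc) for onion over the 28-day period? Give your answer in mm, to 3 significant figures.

171 mm

ET₀ = 0.27 × (0.46 × 30.0 + 8.13) = 0.27 × 21.930 = 5.9211 mm/d
ETc = Kc × ET₀ = 1.03 × 5.9211 = 6.0987 mm/d
Over 28 days: 6.0987 × 28 = 170.764 mm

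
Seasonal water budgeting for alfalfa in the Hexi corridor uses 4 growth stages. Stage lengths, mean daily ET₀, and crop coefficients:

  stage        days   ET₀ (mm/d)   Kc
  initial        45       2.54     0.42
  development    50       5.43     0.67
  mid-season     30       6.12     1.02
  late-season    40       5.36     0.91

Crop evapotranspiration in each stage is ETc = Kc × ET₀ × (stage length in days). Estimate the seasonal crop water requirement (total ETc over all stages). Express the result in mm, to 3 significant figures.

612 mm

initial: 0.42 × 2.54 × 45 = 48.01 mm
development: 0.67 × 5.43 × 50 = 181.91 mm
mid-season: 1.02 × 6.12 × 30 = 187.27 mm
late-season: 0.91 × 5.36 × 40 = 195.10 mm
Seasonal total = 612.29 mm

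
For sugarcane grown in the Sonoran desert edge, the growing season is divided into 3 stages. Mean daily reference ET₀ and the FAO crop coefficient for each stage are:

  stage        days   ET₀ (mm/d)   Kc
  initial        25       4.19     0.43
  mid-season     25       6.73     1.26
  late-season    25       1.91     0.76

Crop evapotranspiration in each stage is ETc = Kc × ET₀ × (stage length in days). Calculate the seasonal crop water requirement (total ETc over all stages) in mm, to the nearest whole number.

initial: 0.43 × 4.19 × 25 = 45.04 mm
mid-season: 1.26 × 6.73 × 25 = 212.00 mm
late-season: 0.76 × 1.91 × 25 = 36.29 mm
Seasonal total = 293.33 mm

293 mm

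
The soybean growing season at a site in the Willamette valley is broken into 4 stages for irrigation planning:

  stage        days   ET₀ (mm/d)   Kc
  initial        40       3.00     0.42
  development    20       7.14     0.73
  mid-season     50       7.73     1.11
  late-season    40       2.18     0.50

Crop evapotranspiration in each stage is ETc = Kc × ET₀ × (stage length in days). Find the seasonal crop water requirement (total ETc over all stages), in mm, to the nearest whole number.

627 mm

initial: 0.42 × 3.00 × 40 = 50.40 mm
development: 0.73 × 7.14 × 20 = 104.24 mm
mid-season: 1.11 × 7.73 × 50 = 429.02 mm
late-season: 0.50 × 2.18 × 40 = 43.60 mm
Seasonal total = 627.26 mm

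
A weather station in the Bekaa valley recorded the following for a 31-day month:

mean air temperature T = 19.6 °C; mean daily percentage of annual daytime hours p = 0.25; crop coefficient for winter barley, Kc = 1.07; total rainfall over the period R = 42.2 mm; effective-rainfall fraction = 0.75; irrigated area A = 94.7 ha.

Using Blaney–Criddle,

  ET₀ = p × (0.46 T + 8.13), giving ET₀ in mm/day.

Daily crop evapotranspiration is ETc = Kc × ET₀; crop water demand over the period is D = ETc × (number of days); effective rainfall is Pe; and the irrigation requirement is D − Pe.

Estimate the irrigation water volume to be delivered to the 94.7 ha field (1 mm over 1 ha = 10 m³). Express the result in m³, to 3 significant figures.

ET₀ = 0.25 × (0.46 × 19.6 + 8.13) = 0.25 × 17.146 = 4.2865 mm/d
ETc = Kc × ET₀ = 1.07 × 4.2865 = 4.5866 mm/d
Crop demand D = ETc × 31 d = 4.5866 × 31 = 142.185 mm
Pe = 0.75 × 42.2 = 31.650 mm
D − Pe = 142.185 − 31.650 = 110.535 mm
Volume = 110.535 mm × 94.7 ha × 10 = 104676.6 m³

105000 m³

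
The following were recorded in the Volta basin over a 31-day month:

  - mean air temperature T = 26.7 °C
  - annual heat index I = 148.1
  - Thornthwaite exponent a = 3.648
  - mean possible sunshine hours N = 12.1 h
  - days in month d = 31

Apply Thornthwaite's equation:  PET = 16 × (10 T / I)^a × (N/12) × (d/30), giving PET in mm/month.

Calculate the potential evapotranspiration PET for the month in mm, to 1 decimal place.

10T/I = 10 × 26.7 / 148.1 = 1.8028
(10T/I)^a = 1.8028^3.648 = 8.5841
Uncorrected PET = 16 × 8.5841 = 137.346 mm
Correction = (N/12)(d/30) = (12.1/12)(31/30) = 1.0419
PET = 137.346 × 1.0419 = 143.101 mm/month

143.1 mm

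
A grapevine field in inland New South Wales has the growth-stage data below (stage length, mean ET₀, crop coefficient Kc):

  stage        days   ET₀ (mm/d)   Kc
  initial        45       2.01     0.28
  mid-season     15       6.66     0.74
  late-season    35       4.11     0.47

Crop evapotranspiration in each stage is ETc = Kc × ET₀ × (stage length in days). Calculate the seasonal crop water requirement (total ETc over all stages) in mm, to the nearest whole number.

167 mm

initial: 0.28 × 2.01 × 45 = 25.33 mm
mid-season: 0.74 × 6.66 × 15 = 73.93 mm
late-season: 0.47 × 4.11 × 35 = 67.61 mm
Seasonal total = 166.87 mm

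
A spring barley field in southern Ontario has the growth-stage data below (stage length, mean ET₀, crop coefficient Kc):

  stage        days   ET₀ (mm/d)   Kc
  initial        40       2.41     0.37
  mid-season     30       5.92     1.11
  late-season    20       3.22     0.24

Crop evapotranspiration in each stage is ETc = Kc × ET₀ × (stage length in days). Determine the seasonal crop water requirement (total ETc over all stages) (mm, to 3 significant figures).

initial: 0.37 × 2.41 × 40 = 35.67 mm
mid-season: 1.11 × 5.92 × 30 = 197.14 mm
late-season: 0.24 × 3.22 × 20 = 15.46 mm
Seasonal total = 248.27 mm

248 mm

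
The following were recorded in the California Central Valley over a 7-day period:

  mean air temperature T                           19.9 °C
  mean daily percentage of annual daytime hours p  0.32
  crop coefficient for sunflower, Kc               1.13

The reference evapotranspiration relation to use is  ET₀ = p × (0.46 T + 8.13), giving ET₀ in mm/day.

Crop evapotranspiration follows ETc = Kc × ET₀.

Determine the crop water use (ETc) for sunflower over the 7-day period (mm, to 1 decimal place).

ET₀ = 0.32 × (0.46 × 19.9 + 8.13) = 0.32 × 17.284 = 5.5309 mm/d
ETc = Kc × ET₀ = 1.13 × 5.5309 = 6.2499 mm/d
Over 7 days: 6.2499 × 7 = 43.749 mm

43.7 mm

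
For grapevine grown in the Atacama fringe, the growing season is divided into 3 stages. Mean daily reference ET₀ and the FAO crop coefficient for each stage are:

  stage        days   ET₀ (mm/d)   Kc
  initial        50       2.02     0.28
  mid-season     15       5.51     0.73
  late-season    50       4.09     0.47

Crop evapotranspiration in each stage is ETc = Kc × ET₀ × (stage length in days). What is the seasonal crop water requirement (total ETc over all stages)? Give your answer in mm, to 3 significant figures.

185 mm

initial: 0.28 × 2.02 × 50 = 28.28 mm
mid-season: 0.73 × 5.51 × 15 = 60.33 mm
late-season: 0.47 × 4.09 × 50 = 96.12 mm
Seasonal total = 184.73 mm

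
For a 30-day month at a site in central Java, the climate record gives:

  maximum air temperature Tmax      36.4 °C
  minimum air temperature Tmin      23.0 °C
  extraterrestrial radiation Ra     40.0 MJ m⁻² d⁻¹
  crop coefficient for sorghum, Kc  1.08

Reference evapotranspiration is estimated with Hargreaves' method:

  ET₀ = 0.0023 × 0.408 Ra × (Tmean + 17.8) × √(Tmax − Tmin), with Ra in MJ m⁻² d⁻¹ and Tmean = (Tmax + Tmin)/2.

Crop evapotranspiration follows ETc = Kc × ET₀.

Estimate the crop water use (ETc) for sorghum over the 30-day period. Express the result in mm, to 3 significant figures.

Tmean = (36.4 + 23.0)/2 = 29.70 °C
0.408 Ra = 0.408 × 40.0 = 16.3200 mm/d equivalent
ET₀ = 0.0023 × 16.3200 × (29.70 + 17.8) × √13.4 = 0.0023 × 16.3200 × 47.50 × 3.6606 = 6.5267 mm/d
ETc = Kc × ET₀ = 1.08 × 6.5267 = 7.0488 mm/d
Over 30 days: 7.0488 × 30 = 211.464 mm

211 mm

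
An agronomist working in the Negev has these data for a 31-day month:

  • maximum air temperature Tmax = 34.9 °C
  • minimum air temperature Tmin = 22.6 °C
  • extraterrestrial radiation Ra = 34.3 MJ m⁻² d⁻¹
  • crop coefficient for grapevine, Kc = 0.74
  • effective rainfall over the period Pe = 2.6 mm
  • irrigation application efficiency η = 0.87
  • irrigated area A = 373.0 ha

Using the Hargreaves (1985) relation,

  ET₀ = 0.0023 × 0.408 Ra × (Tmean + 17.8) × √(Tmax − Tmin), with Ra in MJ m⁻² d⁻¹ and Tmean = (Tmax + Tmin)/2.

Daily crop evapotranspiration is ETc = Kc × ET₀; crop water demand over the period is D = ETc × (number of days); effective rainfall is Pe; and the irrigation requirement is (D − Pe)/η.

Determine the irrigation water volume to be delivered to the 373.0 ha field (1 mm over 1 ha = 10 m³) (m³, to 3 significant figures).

506000 m³

Tmean = (34.9 + 22.6)/2 = 28.75 °C
0.408 Ra = 0.408 × 34.3 = 13.9944 mm/d equivalent
ET₀ = 0.0023 × 13.9944 × (28.75 + 17.8) × √12.3 = 0.0023 × 13.9944 × 46.55 × 3.5071 = 5.2547 mm/d
ETc = Kc × ET₀ = 0.74 × 5.2547 = 3.8885 mm/d
Crop demand D = ETc × 31 d = 3.8885 × 31 = 120.544 mm
D − Pe = 120.544 − 2.6 = 117.944 mm
Gross irrigation = 117.944 / 0.87 = 135.568 mm
Volume = 135.568 mm × 373.0 ha × 10 = 505668.6 m³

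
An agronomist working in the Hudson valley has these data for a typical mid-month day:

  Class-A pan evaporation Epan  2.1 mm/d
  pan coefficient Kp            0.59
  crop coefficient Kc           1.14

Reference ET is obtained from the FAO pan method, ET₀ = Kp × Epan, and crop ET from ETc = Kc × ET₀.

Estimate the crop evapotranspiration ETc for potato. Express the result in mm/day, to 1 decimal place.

ET₀ = 0.59 × 2.1 = 1.2390 mm/d
ETc = Kc × ET₀ = 1.14 × 1.2390 = 1.4125 mm/d

1.4 mm/day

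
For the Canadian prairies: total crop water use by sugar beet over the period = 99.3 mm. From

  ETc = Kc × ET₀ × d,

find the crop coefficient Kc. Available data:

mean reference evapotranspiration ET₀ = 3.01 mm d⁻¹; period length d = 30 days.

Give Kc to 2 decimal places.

ETc = Kc × ET₀ × d  ⇒  Kc = ETc / (ET₀ × d)
Kc = 99.3 / (3.01 × 30) = 99.3 / 90.30 = 1.0997

1.10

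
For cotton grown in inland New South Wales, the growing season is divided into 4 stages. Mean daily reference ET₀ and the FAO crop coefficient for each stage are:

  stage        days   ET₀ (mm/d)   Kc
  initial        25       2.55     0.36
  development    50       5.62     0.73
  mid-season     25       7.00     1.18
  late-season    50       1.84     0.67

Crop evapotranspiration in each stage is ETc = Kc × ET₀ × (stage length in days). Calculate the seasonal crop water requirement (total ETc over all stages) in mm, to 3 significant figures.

496 mm

initial: 0.36 × 2.55 × 25 = 22.95 mm
development: 0.73 × 5.62 × 50 = 205.13 mm
mid-season: 1.18 × 7.00 × 25 = 206.50 mm
late-season: 0.67 × 1.84 × 50 = 61.64 mm
Seasonal total = 496.22 mm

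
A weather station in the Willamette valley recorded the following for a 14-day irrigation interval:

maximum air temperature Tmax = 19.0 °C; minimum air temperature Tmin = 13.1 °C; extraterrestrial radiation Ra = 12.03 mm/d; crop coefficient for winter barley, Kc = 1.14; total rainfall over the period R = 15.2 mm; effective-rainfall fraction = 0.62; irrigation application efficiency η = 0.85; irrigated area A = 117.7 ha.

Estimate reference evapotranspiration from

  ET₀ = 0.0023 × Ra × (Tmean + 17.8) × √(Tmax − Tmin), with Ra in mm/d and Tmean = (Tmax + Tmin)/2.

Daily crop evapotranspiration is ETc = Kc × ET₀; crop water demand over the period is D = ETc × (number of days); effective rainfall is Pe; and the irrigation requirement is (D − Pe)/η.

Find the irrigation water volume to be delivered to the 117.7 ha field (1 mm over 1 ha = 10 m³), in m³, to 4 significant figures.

Tmean = (19.0 + 13.1)/2 = 16.05 °C
ET₀ = 0.0023 × 12.03 × (16.05 + 17.8) × √5.9 = 0.0023 × 12.03 × 33.85 × 2.4290 = 2.2750 mm/d
ETc = Kc × ET₀ = 1.14 × 2.2750 = 2.5935 mm/d
Crop demand D = ETc × 14 d = 2.5935 × 14 = 36.309 mm
Pe = 0.62 × 15.2 = 9.424 mm
D − Pe = 36.309 − 9.424 = 26.885 mm
Gross irrigation = 26.885 / 0.85 = 31.629 mm
Volume = 31.629 mm × 117.7 ha × 10 = 37227.3 m³

37230 m³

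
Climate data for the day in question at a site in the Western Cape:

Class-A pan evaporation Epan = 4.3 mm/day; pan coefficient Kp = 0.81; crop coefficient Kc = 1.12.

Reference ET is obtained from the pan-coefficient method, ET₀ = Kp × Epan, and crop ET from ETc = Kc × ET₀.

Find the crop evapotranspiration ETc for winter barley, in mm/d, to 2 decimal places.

ET₀ = 0.81 × 4.3 = 3.4830 mm/d
ETc = Kc × ET₀ = 1.12 × 3.4830 = 3.9010 mm/d

3.90 mm/d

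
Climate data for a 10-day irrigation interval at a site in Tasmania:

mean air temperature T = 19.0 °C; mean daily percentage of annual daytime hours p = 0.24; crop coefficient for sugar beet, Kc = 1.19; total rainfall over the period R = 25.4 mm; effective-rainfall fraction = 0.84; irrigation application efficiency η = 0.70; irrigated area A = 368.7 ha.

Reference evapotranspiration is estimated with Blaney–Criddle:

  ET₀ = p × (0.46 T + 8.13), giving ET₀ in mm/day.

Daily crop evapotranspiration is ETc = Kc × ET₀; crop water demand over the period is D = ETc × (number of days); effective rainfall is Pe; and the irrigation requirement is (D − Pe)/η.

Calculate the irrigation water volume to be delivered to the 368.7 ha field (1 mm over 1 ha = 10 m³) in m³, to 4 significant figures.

141400 m³

ET₀ = 0.24 × (0.46 × 19.0 + 8.13) = 0.24 × 16.870 = 4.0488 mm/d
ETc = Kc × ET₀ = 1.19 × 4.0488 = 4.8181 mm/d
Crop demand D = ETc × 10 d = 4.8181 × 10 = 48.181 mm
Pe = 0.84 × 25.4 = 21.336 mm
D − Pe = 48.181 − 21.336 = 26.845 mm
Gross irrigation = 26.845 / 0.70 = 38.350 mm
Volume = 38.350 mm × 368.7 ha × 10 = 141396.5 m³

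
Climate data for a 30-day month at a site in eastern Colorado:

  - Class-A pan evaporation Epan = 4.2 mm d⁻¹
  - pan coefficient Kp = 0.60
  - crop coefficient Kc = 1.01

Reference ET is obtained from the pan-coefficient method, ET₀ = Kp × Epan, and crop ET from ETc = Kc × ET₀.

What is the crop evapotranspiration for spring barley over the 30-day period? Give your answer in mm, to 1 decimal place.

ET₀ = 0.60 × 4.2 = 2.5200 mm/d
ETc = Kc × ET₀ = 1.01 × 2.5200 = 2.5452 mm/d
Over 30 days: 2.5452 × 30 = 76.356 mm

76.4 mm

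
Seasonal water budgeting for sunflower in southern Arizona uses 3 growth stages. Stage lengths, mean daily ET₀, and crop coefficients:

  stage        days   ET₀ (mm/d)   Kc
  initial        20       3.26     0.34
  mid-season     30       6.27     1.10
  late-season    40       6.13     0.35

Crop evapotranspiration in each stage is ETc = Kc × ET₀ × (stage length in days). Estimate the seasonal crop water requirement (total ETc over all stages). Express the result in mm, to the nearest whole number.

315 mm

initial: 0.34 × 3.26 × 20 = 22.17 mm
mid-season: 1.10 × 6.27 × 30 = 206.91 mm
late-season: 0.35 × 6.13 × 40 = 85.82 mm
Seasonal total = 314.90 mm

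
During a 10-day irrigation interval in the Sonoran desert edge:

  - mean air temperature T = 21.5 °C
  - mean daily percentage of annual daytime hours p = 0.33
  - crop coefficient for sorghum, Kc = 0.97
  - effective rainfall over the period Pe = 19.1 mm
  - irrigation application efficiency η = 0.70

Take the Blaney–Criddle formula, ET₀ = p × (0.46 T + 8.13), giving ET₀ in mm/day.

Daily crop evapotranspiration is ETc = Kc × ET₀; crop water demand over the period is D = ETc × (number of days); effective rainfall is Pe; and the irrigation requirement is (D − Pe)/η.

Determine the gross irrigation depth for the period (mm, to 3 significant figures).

ET₀ = 0.33 × (0.46 × 21.5 + 8.13) = 0.33 × 18.020 = 5.9466 mm/d
ETc = Kc × ET₀ = 0.97 × 5.9466 = 5.7682 mm/d
Crop demand D = ETc × 10 d = 5.7682 × 10 = 57.682 mm
D − Pe = 57.682 − 19.1 = 38.582 mm
Gross irrigation = 38.582 / 0.70 = 55.117 mm

55.1 mm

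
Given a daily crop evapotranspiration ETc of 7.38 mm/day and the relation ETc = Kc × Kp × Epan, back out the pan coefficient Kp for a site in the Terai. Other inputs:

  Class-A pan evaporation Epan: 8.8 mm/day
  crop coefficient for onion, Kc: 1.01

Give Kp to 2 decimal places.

0.83

ETc = Kc × Kp × Epan  ⇒  Kp = ETc / (Kc × Epan)
Kp = 7.38 / (1.01 × 8.8) = 7.38 / 8.888 = 0.8303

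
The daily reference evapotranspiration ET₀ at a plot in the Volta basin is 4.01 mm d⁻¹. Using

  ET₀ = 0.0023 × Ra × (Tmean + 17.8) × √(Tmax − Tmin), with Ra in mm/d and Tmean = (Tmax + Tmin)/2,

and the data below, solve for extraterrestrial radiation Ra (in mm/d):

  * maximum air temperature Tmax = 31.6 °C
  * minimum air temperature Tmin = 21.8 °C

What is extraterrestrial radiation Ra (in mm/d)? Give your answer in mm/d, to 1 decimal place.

Tmean = 26.70 °C; √ΔT = 3.1305
Ra = ET₀ / [0.0023 × (Tmean+17.8) × √ΔT] = 4.01 / (0.0023 × 44.50 × 3.1305) = 12.515 mm/d

12.5 mm/d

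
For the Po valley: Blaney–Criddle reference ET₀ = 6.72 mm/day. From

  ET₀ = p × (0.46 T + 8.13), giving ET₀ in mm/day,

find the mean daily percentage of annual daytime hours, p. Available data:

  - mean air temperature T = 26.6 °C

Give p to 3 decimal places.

p = ET₀ / (0.46 T + 8.13) = 6.72 / (0.46 × 26.6 + 8.13) = 6.72 / 20.366 = 0.3300

0.330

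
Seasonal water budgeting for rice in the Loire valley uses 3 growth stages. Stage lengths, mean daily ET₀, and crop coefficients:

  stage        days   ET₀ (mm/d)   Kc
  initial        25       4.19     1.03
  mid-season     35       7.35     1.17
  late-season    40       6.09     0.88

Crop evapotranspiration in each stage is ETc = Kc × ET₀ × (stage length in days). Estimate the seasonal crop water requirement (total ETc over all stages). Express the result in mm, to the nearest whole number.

623 mm

initial: 1.03 × 4.19 × 25 = 107.89 mm
mid-season: 1.17 × 7.35 × 35 = 300.98 mm
late-season: 0.88 × 6.09 × 40 = 214.37 mm
Seasonal total = 623.24 mm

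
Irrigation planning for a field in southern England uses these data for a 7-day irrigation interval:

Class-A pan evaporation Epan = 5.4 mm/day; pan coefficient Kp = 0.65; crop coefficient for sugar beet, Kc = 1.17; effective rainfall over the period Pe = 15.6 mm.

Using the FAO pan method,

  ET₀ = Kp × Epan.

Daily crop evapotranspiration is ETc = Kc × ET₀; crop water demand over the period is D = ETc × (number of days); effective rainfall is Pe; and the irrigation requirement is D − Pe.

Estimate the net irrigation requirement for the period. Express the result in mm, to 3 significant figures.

ET₀ = 0.65 × 5.4 = 3.5100 mm/d
ETc = Kc × ET₀ = 1.17 × 3.5100 = 4.1067 mm/d
Crop demand D = ETc × 7 d = 4.1067 × 7 = 28.747 mm
D − Pe = 28.747 − 15.6 = 13.147 mm

13.1 mm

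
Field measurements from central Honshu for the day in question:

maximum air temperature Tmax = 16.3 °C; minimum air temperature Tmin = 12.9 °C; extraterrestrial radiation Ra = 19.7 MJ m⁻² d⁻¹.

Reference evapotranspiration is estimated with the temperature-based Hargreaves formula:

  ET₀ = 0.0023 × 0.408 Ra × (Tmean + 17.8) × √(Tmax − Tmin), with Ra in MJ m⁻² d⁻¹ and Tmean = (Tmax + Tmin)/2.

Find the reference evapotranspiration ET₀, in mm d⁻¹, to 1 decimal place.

1.1 mm d⁻¹

Tmean = (16.3 + 12.9)/2 = 14.60 °C
0.408 Ra = 0.408 × 19.7 = 8.0376 mm/d equivalent
ET₀ = 0.0023 × 8.0376 × (14.60 + 17.8) × √3.4 = 0.0023 × 8.0376 × 32.40 × 1.8439 = 1.1044 mm/d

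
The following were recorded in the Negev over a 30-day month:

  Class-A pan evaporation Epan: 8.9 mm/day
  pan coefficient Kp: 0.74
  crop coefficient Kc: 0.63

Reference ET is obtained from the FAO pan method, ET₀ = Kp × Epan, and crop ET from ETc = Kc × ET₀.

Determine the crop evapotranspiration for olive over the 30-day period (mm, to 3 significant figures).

ET₀ = 0.74 × 8.9 = 6.5860 mm/d
ETc = Kc × ET₀ = 0.63 × 6.5860 = 4.1492 mm/d
Over 30 days: 4.1492 × 30 = 124.476 mm

124 mm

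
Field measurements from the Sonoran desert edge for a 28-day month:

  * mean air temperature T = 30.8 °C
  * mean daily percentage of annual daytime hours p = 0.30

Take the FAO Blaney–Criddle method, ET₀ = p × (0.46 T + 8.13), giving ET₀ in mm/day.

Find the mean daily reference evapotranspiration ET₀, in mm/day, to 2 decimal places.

6.69 mm/day

ET₀ = 0.30 × (0.46 × 30.8 + 8.13) = 0.30 × 22.298 = 6.6894 mm/d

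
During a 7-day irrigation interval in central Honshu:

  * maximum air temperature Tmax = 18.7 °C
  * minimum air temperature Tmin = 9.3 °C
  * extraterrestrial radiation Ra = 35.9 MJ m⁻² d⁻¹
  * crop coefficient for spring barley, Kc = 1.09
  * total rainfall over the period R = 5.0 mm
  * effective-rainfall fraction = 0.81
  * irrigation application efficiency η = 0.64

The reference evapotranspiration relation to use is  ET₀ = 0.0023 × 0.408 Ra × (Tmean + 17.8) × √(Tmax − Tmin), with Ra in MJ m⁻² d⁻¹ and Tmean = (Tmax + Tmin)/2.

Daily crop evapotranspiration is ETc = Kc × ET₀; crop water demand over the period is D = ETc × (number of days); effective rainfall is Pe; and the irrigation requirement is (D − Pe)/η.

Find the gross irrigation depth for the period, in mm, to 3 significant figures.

32.8 mm

Tmean = (18.7 + 9.3)/2 = 14.00 °C
0.408 Ra = 0.408 × 35.9 = 14.6472 mm/d equivalent
ET₀ = 0.0023 × 14.6472 × (14.00 + 17.8) × √9.4 = 0.0023 × 14.6472 × 31.80 × 3.0659 = 3.2845 mm/d
ETc = Kc × ET₀ = 1.09 × 3.2845 = 3.5801 mm/d
Crop demand D = ETc × 7 d = 3.5801 × 7 = 25.061 mm
Pe = 0.81 × 5.0 = 4.050 mm
D − Pe = 25.061 − 4.050 = 21.011 mm
Gross irrigation = 21.011 / 0.64 = 32.830 mm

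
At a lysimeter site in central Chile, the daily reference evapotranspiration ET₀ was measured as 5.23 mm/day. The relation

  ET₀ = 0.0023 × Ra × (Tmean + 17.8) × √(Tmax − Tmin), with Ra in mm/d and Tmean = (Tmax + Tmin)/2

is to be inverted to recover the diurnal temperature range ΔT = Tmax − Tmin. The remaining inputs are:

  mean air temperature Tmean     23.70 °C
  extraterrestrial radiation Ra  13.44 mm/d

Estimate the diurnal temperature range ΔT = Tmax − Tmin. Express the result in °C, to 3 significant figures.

√ΔT = ET₀ / [0.0023 × Ra × (Tmean+17.8)] = 5.23 / (0.0023 × 13.44 × 41.50) = 4.0769
ΔT = 4.0769² = 16.621 °C

16.6 °C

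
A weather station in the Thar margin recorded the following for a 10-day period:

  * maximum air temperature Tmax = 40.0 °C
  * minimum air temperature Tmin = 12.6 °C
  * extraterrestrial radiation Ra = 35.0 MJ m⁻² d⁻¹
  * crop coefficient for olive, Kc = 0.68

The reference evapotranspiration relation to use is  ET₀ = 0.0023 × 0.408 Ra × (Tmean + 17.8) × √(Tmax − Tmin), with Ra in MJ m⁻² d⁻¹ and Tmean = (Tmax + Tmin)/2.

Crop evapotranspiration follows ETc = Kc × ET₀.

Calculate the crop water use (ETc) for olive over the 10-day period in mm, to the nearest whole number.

52 mm

Tmean = (40.0 + 12.6)/2 = 26.30 °C
0.408 Ra = 0.408 × 35.0 = 14.2800 mm/d equivalent
ET₀ = 0.0023 × 14.2800 × (26.30 + 17.8) × √27.4 = 0.0023 × 14.2800 × 44.10 × 5.2345 = 7.5818 mm/d
ETc = Kc × ET₀ = 0.68 × 7.5818 = 5.1556 mm/d
Over 10 days: 5.1556 × 10 = 51.556 mm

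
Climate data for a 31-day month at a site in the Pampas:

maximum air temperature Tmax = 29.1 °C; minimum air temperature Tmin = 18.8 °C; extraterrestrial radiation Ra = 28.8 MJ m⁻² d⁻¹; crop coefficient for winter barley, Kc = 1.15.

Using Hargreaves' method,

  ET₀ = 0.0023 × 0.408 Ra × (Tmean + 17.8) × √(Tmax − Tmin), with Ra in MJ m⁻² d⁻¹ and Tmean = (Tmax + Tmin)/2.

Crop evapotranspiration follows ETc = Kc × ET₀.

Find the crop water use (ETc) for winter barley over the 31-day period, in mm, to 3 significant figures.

129 mm

Tmean = (29.1 + 18.8)/2 = 23.95 °C
0.408 Ra = 0.408 × 28.8 = 11.7504 mm/d equivalent
ET₀ = 0.0023 × 11.7504 × (23.95 + 17.8) × √10.3 = 0.0023 × 11.7504 × 41.75 × 3.2094 = 3.6213 mm/d
ETc = Kc × ET₀ = 1.15 × 3.6213 = 4.1645 mm/d
Over 31 days: 4.1645 × 31 = 129.100 mm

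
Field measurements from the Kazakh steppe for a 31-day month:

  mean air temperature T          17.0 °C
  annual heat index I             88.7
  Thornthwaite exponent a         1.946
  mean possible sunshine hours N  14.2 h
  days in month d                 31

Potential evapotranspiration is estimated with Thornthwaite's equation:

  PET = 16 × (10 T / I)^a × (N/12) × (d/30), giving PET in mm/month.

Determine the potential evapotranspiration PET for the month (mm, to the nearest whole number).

10T/I = 10 × 17.0 / 88.7 = 1.9166
(10T/I)^a = 1.9166^1.946 = 3.5466
Uncorrected PET = 16 × 3.5466 = 56.746 mm
Correction = (N/12)(d/30) = (14.2/12)(31/30) = 1.2228
PET = 56.746 × 1.2228 = 69.389 mm/month

69 mm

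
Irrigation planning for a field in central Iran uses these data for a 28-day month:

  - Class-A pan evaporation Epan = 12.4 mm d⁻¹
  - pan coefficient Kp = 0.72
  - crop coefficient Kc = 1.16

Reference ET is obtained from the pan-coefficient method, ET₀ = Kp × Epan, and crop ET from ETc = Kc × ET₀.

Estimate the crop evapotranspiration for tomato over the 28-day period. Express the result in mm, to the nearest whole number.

ET₀ = 0.72 × 12.4 = 8.9280 mm/d
ETc = Kc × ET₀ = 1.16 × 8.9280 = 10.3565 mm/d
Over 28 days: 10.3565 × 28 = 289.982 mm

290 mm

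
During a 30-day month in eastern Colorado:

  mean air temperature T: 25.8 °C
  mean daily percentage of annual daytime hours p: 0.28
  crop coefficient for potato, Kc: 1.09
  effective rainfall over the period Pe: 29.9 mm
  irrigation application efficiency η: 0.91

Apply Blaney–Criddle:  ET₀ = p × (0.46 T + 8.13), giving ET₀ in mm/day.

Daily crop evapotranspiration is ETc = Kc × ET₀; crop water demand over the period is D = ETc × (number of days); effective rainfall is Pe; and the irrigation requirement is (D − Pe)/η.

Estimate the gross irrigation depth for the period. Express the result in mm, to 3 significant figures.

168 mm

ET₀ = 0.28 × (0.46 × 25.8 + 8.13) = 0.28 × 19.998 = 5.5994 mm/d
ETc = Kc × ET₀ = 1.09 × 5.5994 = 6.1033 mm/d
Crop demand D = ETc × 30 d = 6.1033 × 30 = 183.099 mm
D − Pe = 183.099 − 29.9 = 153.199 mm
Gross irrigation = 153.199 / 0.91 = 168.351 mm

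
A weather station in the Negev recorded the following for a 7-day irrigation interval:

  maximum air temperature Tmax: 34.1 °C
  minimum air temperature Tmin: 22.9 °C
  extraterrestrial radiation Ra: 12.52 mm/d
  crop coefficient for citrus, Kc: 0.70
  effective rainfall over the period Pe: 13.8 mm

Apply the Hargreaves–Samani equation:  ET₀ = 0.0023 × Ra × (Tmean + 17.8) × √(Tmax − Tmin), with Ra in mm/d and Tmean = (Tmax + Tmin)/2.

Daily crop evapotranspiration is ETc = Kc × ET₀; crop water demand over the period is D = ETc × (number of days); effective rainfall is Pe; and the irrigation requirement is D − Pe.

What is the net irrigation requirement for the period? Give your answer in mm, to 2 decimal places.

8.06 mm

Tmean = (34.1 + 22.9)/2 = 28.50 °C
ET₀ = 0.0023 × 12.52 × (28.50 + 17.8) × √11.2 = 0.0023 × 12.52 × 46.30 × 3.3466 = 4.4619 mm/d
ETc = Kc × ET₀ = 0.70 × 4.4619 = 3.1233 mm/d
Crop demand D = ETc × 7 d = 3.1233 × 7 = 21.863 mm
D − Pe = 21.863 − 13.8 = 8.063 mm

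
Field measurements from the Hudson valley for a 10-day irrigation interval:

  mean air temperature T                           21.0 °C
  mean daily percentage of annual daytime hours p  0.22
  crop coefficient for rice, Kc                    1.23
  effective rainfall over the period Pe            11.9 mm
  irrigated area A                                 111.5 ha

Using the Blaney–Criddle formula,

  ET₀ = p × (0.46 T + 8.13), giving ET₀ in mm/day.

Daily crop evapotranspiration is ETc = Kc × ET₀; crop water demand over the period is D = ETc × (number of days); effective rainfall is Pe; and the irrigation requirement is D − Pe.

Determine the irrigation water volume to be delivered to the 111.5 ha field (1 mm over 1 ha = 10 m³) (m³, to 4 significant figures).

40410 m³

ET₀ = 0.22 × (0.46 × 21.0 + 8.13) = 0.22 × 17.790 = 3.9138 mm/d
ETc = Kc × ET₀ = 1.23 × 3.9138 = 4.8140 mm/d
Crop demand D = ETc × 10 d = 4.8140 × 10 = 48.140 mm
D − Pe = 48.140 − 11.9 = 36.240 mm
Volume = 36.240 mm × 111.5 ha × 10 = 40407.6 m³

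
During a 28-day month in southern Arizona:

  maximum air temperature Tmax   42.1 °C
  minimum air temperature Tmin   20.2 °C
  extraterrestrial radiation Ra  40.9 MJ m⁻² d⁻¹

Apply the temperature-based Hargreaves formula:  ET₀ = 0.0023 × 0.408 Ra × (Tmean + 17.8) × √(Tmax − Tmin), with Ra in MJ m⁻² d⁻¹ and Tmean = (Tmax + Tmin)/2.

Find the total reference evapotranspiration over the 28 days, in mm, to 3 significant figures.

246 mm

Tmean = (42.1 + 20.2)/2 = 31.15 °C
0.408 Ra = 0.408 × 40.9 = 16.6872 mm/d equivalent
ET₀ = 0.0023 × 16.6872 × (31.15 + 17.8) × √21.9 = 0.0023 × 16.6872 × 48.95 × 4.6797 = 8.7919 mm/d
Over 28 days: 8.7919 × 28 = 246.173 mm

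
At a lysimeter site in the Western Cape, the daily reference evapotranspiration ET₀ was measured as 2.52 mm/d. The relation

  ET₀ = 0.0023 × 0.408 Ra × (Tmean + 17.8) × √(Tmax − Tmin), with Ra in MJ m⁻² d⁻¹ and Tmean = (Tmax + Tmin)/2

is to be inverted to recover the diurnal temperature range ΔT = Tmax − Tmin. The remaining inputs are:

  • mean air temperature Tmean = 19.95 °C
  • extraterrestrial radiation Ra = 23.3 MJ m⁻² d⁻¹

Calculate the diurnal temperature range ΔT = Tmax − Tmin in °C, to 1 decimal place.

√ΔT = ET₀ / [0.0023 × 0.408 × Ra × (Tmean+17.8)] = 2.52 / (0.0023 × 9.5064 × 37.75) = 3.0531
ΔT = 3.0531² = 9.321 °C

9.3 °C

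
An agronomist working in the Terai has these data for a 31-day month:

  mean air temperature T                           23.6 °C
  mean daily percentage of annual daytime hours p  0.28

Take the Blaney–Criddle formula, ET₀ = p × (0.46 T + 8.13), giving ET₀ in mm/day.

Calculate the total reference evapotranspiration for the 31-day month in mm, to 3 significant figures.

165 mm

ET₀ = 0.28 × (0.46 × 23.6 + 8.13) = 0.28 × 18.986 = 5.3161 mm/d
Monthly total = 5.3161 × 31 = 164.799 mm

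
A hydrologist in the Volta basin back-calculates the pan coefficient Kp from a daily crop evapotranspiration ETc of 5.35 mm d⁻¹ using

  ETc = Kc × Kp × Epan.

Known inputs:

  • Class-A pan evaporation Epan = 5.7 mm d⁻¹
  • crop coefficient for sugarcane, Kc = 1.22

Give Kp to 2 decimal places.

ETc = Kc × Kp × Epan  ⇒  Kp = ETc / (Kc × Epan)
Kp = 5.35 / (1.22 × 5.7) = 5.35 / 6.954 = 0.7693

0.77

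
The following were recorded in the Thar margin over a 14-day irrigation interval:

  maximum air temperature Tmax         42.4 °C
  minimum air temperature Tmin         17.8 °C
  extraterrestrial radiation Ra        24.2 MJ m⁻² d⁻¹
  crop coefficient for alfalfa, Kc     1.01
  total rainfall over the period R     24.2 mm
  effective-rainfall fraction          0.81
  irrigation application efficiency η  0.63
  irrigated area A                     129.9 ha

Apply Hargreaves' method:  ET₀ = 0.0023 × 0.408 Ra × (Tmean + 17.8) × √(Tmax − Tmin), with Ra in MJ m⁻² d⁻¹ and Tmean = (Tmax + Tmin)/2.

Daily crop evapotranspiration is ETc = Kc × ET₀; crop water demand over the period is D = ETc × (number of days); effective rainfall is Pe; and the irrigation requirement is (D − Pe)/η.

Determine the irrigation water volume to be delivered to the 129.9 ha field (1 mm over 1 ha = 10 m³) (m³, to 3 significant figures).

Tmean = (42.4 + 17.8)/2 = 30.10 °C
0.408 Ra = 0.408 × 24.2 = 9.8736 mm/d equivalent
ET₀ = 0.0023 × 9.8736 × (30.10 + 17.8) × √24.6 = 0.0023 × 9.8736 × 47.90 × 4.9598 = 5.3951 mm/d
ETc = Kc × ET₀ = 1.01 × 5.3951 = 5.4491 mm/d
Crop demand D = ETc × 14 d = 5.4491 × 14 = 76.287 mm
Pe = 0.81 × 24.2 = 19.602 mm
D − Pe = 76.287 − 19.602 = 56.685 mm
Gross irrigation = 56.685 / 0.63 = 89.976 mm
Volume = 89.976 mm × 129.9 ha × 10 = 116878.8 m³

117000 m³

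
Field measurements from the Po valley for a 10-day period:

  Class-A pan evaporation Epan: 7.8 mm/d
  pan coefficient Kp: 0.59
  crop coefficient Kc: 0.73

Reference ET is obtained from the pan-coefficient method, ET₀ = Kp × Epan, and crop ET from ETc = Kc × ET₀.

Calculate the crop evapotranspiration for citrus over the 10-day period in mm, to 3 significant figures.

ET₀ = 0.59 × 7.8 = 4.6020 mm/d
ETc = Kc × ET₀ = 0.73 × 4.6020 = 3.3595 mm/d
Over 10 days: 3.3595 × 10 = 33.595 mm

33.6 mm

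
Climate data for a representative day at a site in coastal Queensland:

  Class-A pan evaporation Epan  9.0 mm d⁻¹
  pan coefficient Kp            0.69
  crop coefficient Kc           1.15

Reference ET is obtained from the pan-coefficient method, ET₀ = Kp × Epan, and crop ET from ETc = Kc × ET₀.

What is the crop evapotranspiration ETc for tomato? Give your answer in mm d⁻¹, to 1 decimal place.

ET₀ = 0.69 × 9.0 = 6.2100 mm/d
ETc = Kc × ET₀ = 1.15 × 6.2100 = 7.1415 mm/d

7.1 mm d⁻¹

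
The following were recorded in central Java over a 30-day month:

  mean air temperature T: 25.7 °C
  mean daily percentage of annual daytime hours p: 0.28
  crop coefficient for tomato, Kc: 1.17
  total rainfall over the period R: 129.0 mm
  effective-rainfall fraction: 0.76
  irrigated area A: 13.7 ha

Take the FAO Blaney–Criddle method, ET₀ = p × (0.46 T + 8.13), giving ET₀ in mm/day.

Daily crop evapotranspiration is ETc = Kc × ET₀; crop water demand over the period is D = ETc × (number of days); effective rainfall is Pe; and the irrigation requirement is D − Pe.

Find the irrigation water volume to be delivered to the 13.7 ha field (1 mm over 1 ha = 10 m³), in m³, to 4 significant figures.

ET₀ = 0.28 × (0.46 × 25.7 + 8.13) = 0.28 × 19.952 = 5.5866 mm/d
ETc = Kc × ET₀ = 1.17 × 5.5866 = 6.5363 mm/d
Crop demand D = ETc × 30 d = 6.5363 × 30 = 196.089 mm
Pe = 0.76 × 129.0 = 98.040 mm
D − Pe = 196.089 − 98.040 = 98.049 mm
Volume = 98.049 mm × 13.7 ha × 10 = 13432.7 m³

13430 m³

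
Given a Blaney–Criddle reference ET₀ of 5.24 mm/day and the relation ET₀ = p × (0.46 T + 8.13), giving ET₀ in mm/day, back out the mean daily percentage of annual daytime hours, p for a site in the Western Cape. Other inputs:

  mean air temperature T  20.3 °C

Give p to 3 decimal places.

0.300

p = ET₀ / (0.46 T + 8.13) = 5.24 / (0.46 × 20.3 + 8.13) = 5.24 / 17.468 = 0.3000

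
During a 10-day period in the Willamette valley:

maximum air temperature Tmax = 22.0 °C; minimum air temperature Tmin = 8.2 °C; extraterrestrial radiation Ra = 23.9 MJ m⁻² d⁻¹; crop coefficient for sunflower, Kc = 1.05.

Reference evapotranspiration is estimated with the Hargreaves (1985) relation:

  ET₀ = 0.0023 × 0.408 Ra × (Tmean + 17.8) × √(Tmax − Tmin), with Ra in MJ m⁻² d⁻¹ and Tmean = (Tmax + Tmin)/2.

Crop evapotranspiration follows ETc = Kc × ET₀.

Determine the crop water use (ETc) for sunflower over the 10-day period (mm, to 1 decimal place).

Tmean = (22.0 + 8.2)/2 = 15.10 °C
0.408 Ra = 0.408 × 23.9 = 9.7512 mm/d equivalent
ET₀ = 0.0023 × 9.7512 × (15.10 + 17.8) × √13.8 = 0.0023 × 9.7512 × 32.90 × 3.7148 = 2.7411 mm/d
ETc = Kc × ET₀ = 1.05 × 2.7411 = 2.8782 mm/d
Over 10 days: 2.8782 × 10 = 28.782 mm

28.8 mm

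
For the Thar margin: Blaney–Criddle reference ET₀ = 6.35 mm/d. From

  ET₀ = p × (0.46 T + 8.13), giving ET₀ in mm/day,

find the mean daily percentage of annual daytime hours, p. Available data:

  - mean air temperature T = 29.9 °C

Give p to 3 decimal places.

p = ET₀ / (0.46 T + 8.13) = 6.35 / (0.46 × 29.9 + 8.13) = 6.35 / 21.884 = 0.2902

0.290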